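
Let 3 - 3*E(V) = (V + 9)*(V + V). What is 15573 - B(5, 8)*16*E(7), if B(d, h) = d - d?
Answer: 15573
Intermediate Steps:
B(d, h) = 0
E(V) = 1 - 2*V*(9 + V)/3 (E(V) = 1 - (V + 9)*(V + V)/3 = 1 - (9 + V)*2*V/3 = 1 - 2*V*(9 + V)/3)
15573 - B(5, 8)*16*E(7) = 15573 - 0*16*(1 - 6*7 - ⅔*7²) = 15573 - 0*(1 - 42 - ⅔*49) = 15573 - 0*(1 - 42 - 98/3) = 15573 - 0*(-221)/3 = 15573 - 1*0 = 15573 + 0 = 15573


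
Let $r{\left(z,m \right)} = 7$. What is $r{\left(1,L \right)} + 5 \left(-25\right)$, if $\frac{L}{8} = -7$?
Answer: $-118$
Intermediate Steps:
$L = -56$ ($L = 8 \left(-7\right) = -56$)
$r{\left(1,L \right)} + 5 \left(-25\right) = 7 + 5 \left(-25\right) = 7 - 125 = -118$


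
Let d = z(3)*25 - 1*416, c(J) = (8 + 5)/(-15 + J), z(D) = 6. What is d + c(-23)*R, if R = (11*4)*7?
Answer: -7056/19 ≈ -371.37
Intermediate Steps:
c(J) = 13/(-15 + J)
R = 308 (R = 44*7 = 308)
d = -266 (d = 6*25 - 1*416 = 150 - 416 = -266)
d + c(-23)*R = -266 + (13/(-15 - 23))*308 = -266 + (13/(-38))*308 = -266 + (13*(-1/38))*308 = -266 - 13/38*308 = -266 - 2002/19 = -7056/19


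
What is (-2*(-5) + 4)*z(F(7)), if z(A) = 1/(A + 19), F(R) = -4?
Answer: 14/15 ≈ 0.93333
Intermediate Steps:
z(A) = 1/(19 + A)
(-2*(-5) + 4)*z(F(7)) = (-2*(-5) + 4)/(19 - 4) = (10 + 4)/15 = 14*(1/15) = 14/15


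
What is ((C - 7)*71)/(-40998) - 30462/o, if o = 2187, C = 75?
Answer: -69968884/4981257 ≈ -14.046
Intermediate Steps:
((C - 7)*71)/(-40998) - 30462/o = ((75 - 7)*71)/(-40998) - 30462/2187 = (68*71)*(-1/40998) - 30462*1/2187 = 4828*(-1/40998) - 10154/729 = -2414/20499 - 10154/729 = -69968884/4981257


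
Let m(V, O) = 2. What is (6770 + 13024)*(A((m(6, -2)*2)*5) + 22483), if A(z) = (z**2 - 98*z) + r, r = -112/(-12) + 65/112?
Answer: 23203381241/56 ≈ 4.1435e+8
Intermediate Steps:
r = 3331/336 (r = -112*(-1/12) + 65*(1/112) = 28/3 + 65/112 = 3331/336 ≈ 9.9137)
A(z) = 3331/336 + z**2 - 98*z (A(z) = (z**2 - 98*z) + 3331/336 = 3331/336 + z**2 - 98*z)
(6770 + 13024)*(A((m(6, -2)*2)*5) + 22483) = (6770 + 13024)*((3331/336 + ((2*2)*5)**2 - 98*2*2*5) + 22483) = 19794*((3331/336 + (4*5)**2 - 392*5) + 22483) = 19794*((3331/336 + 20**2 - 98*20) + 22483) = 19794*((3331/336 + 400 - 1960) + 22483) = 19794*(-520829/336 + 22483) = 19794*(7033459/336) = 23203381241/56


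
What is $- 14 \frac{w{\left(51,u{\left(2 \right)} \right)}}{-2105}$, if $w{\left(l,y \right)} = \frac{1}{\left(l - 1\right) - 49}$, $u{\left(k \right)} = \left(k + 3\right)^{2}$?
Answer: $\frac{14}{2105} \approx 0.0066508$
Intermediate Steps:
$u{\left(k \right)} = \left(3 + k\right)^{2}$
$w{\left(l,y \right)} = \frac{1}{-50 + l}$ ($w{\left(l,y \right)} = \frac{1}{\left(l - 1\right) - 49} = \frac{1}{\left(-1 + l\right) - 49} = \frac{1}{-50 + l}$)
$- 14 \frac{w{\left(51,u{\left(2 \right)} \right)}}{-2105} = - 14 \frac{1}{\left(-50 + 51\right) \left(-2105\right)} = - 14 \cdot 1^{-1} \left(- \frac{1}{2105}\right) = - 14 \cdot 1 \left(- \frac{1}{2105}\right) = \left(-14\right) \left(- \frac{1}{2105}\right) = \frac{14}{2105}$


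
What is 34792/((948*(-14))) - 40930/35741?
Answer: -223340479/59294319 ≈ -3.7666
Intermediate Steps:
34792/((948*(-14))) - 40930/35741 = 34792/(-13272) - 40930*1/35741 = 34792*(-1/13272) - 40930/35741 = -4349/1659 - 40930/35741 = -223340479/59294319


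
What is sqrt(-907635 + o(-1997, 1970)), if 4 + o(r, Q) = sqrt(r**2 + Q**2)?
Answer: sqrt(-907639 + sqrt(7868909)) ≈ 951.23*I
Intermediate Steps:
o(r, Q) = -4 + sqrt(Q**2 + r**2) (o(r, Q) = -4 + sqrt(r**2 + Q**2) = -4 + sqrt(Q**2 + r**2))
sqrt(-907635 + o(-1997, 1970)) = sqrt(-907635 + (-4 + sqrt(1970**2 + (-1997)**2))) = sqrt(-907635 + (-4 + sqrt(3880900 + 3988009))) = sqrt(-907635 + (-4 + sqrt(7868909))) = sqrt(-907639 + sqrt(7868909))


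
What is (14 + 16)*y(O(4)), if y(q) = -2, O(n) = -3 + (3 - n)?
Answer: -60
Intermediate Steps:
O(n) = -n
(14 + 16)*y(O(4)) = (14 + 16)*(-2) = 30*(-2) = -60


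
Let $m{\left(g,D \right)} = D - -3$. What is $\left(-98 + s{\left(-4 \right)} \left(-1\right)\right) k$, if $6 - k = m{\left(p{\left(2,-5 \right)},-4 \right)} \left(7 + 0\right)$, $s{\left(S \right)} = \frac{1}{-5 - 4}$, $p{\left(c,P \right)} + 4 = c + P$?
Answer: $- \frac{11453}{9} \approx -1272.6$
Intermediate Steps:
$p{\left(c,P \right)} = -4 + P + c$ ($p{\left(c,P \right)} = -4 + \left(c + P\right) = -4 + \left(P + c\right) = -4 + P + c$)
$s{\left(S \right)} = - \frac{1}{9}$ ($s{\left(S \right)} = \frac{1}{-9} = - \frac{1}{9}$)
$m{\left(g,D \right)} = 3 + D$ ($m{\left(g,D \right)} = D + 3 = 3 + D$)
$k = 13$ ($k = 6 - \left(3 - 4\right) \left(7 + 0\right) = 6 - \left(-1\right) 7 = 6 - -7 = 6 + 7 = 13$)
$\left(-98 + s{\left(-4 \right)} \left(-1\right)\right) k = \left(-98 - - \frac{1}{9}\right) 13 = \left(-98 + \frac{1}{9}\right) 13 = \left(- \frac{881}{9}\right) 13 = - \frac{11453}{9}$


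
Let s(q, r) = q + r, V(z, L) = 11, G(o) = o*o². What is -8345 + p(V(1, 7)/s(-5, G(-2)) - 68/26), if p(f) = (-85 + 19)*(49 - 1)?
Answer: -11513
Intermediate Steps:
G(o) = o³
p(f) = -3168 (p(f) = -66*48 = -3168)
-8345 + p(V(1, 7)/s(-5, G(-2)) - 68/26) = -8345 - 3168 = -11513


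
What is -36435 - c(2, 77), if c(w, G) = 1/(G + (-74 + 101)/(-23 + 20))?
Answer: -2477581/68 ≈ -36435.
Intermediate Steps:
c(w, G) = 1/(-9 + G) (c(w, G) = 1/(G + 27/(-3)) = 1/(G + 27*(-⅓)) = 1/(G - 9) = 1/(-9 + G))
-36435 - c(2, 77) = -36435 - 1/(-9 + 77) = -36435 - 1/68 = -2477581/68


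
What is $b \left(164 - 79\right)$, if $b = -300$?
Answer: $-25500$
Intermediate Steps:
$b \left(164 - 79\right) = - 300 \left(164 - 79\right) = \left(-300\right) 85 = -25500$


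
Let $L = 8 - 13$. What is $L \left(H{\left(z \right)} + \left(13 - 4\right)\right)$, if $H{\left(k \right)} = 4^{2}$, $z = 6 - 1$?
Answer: $-125$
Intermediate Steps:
$z = 5$ ($z = 6 - 1 = 5$)
$H{\left(k \right)} = 16$
$L = -5$ ($L = 8 - 13 = -5$)
$L \left(H{\left(z \right)} + \left(13 - 4\right)\right) = - 5 \left(16 + \left(13 - 4\right)\right) = - 5 \left(16 + 9\right) = \left(-5\right) 25 = -125$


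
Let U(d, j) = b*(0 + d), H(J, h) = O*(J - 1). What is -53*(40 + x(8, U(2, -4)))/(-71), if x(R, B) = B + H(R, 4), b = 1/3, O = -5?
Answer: 901/213 ≈ 4.2300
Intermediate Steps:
b = ⅓ (b = 1*(⅓) = ⅓ ≈ 0.33333)
H(J, h) = 5 - 5*J (H(J, h) = -5*(J - 1) = -5*(-1 + J) = 5 - 5*J)
U(d, j) = d/3 (U(d, j) = (0 + d)/3 = d/3)
x(R, B) = 5 + B - 5*R (x(R, B) = B + (5 - 5*R) = 5 + B - 5*R)
-53*(40 + x(8, U(2, -4)))/(-71) = -53*(40 + (5 + (⅓)*2 - 5*8))/(-71) = -53*(40 + (5 + ⅔ - 40))*(-1/71) = -53*(40 - 103/3)*(-1/71) = -53*17/3*(-1/71) = -901/3*(-1/71) = 901/213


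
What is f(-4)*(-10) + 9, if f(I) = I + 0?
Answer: 49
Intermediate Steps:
f(I) = I
f(-4)*(-10) + 9 = -4*(-10) + 9 = 40 + 9 = 49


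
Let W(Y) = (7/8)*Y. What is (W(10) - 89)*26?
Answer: -4173/2 ≈ -2086.5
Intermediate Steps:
W(Y) = 7*Y/8 (W(Y) = (7*(1/8))*Y = 7*Y/8)
(W(10) - 89)*26 = ((7/8)*10 - 89)*26 = (35/4 - 89)*26 = -321/4*26 = -4173/2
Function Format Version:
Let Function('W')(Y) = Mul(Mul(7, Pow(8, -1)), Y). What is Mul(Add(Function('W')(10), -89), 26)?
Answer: Rational(-4173, 2) ≈ -2086.5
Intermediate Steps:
Function('W')(Y) = Mul(Rational(7, 8), Y) (Function('W')(Y) = Mul(Mul(7, Rational(1, 8)), Y) = Mul(Rational(7, 8), Y))
Mul(Add(Function('W')(10), -89), 26) = Mul(Add(Mul(Rational(7, 8), 10), -89), 26) = Mul(Add(Rational(35, 4), -89), 26) = Mul(Rational(-321, 4), 26) = Rational(-4173, 2)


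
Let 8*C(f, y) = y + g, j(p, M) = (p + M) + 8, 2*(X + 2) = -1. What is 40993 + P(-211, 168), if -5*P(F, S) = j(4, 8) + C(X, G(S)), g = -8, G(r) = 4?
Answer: 409891/10 ≈ 40989.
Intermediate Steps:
X = -5/2 (X = -2 + (½)*(-1) = -2 - ½ = -5/2 ≈ -2.5000)
j(p, M) = 8 + M + p (j(p, M) = (M + p) + 8 = 8 + M + p)
C(f, y) = -1 + y/8 (C(f, y) = (y - 8)/8 = (-8 + y)/8 = -1 + y/8)
P(F, S) = -39/10 (P(F, S) = -((8 + 8 + 4) + (-1 + (⅛)*4))/5 = -(20 + (-1 + ½))/5 = -(20 - ½)/5 = -⅕*39/2 = -39/10)
40993 + P(-211, 168) = 40993 - 39/10 = 409891/10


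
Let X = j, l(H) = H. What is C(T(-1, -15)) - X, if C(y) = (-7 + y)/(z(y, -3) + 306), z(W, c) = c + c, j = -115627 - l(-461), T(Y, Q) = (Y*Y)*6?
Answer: 34549799/300 ≈ 1.1517e+5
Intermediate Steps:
T(Y, Q) = 6*Y**2 (T(Y, Q) = Y**2*6 = 6*Y**2)
j = -115166 (j = -115627 - 1*(-461) = -115627 + 461 = -115166)
z(W, c) = 2*c
C(y) = -7/300 + y/300 (C(y) = (-7 + y)/(2*(-3) + 306) = (-7 + y)/(-6 + 306) = (-7 + y)/300 = (-7 + y)*(1/300) = -7/300 + y/300)
X = -115166
C(T(-1, -15)) - X = (-7/300 + (6*(-1)**2)/300) - 1*(-115166) = (-7/300 + (6*1)/300) + 115166 = (-7/300 + (1/300)*6) + 115166 = (-7/300 + 1/50) + 115166 = -1/300 + 115166 = 34549799/300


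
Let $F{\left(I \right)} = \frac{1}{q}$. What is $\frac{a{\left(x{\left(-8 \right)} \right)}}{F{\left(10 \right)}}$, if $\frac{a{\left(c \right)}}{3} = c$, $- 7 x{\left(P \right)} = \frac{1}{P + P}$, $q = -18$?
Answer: $- \frac{27}{56} \approx -0.48214$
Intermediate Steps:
$x{\left(P \right)} = - \frac{1}{14 P}$ ($x{\left(P \right)} = - \frac{1}{7 \left(P + P\right)} = - \frac{1}{7 \cdot 2 P} = - \frac{\frac{1}{2} \frac{1}{P}}{7} = - \frac{1}{14 P}$)
$F{\left(I \right)} = - \frac{1}{18}$ ($F{\left(I \right)} = \frac{1}{-18} = - \frac{1}{18}$)
$a{\left(c \right)} = 3 c$
$\frac{a{\left(x{\left(-8 \right)} \right)}}{F{\left(10 \right)}} = \frac{3 \left(- \frac{1}{14 \left(-8\right)}\right)}{- \frac{1}{18}} = 3 \left(\left(- \frac{1}{14}\right) \left(- \frac{1}{8}\right)\right) \left(-18\right) = 3 \cdot \frac{1}{112} \left(-18\right) = \frac{3}{112} \left(-18\right) = - \frac{27}{56}$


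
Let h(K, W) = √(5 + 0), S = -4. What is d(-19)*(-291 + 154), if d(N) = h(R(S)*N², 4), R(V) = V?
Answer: -137*√5 ≈ -306.34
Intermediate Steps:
h(K, W) = √5
d(N) = √5
d(-19)*(-291 + 154) = √5*(-291 + 154) = √5*(-137) = -137*√5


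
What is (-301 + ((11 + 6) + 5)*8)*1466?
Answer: -183250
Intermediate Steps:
(-301 + ((11 + 6) + 5)*8)*1466 = (-301 + (17 + 5)*8)*1466 = (-301 + 22*8)*1466 = (-301 + 176)*1466 = -125*1466 = -183250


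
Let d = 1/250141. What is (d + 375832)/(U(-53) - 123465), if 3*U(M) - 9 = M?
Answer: -282032976939/92661981899 ≈ -3.0437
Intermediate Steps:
d = 1/250141 ≈ 3.9977e-6
U(M) = 3 + M/3
(d + 375832)/(U(-53) - 123465) = (1/250141 + 375832)/((3 + (1/3)*(-53)) - 123465) = 94010992313/(250141*((3 - 53/3) - 123465)) = 94010992313/(250141*(-44/3 - 123465)) = 94010992313/(250141*(-370439/3)) = (94010992313/250141)*(-3/370439) = -282032976939/92661981899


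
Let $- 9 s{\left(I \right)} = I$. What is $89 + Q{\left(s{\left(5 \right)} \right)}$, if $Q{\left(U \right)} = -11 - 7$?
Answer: $71$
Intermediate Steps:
$s{\left(I \right)} = - \frac{I}{9}$
$Q{\left(U \right)} = -18$
$89 + Q{\left(s{\left(5 \right)} \right)} = 89 - 18 = 71$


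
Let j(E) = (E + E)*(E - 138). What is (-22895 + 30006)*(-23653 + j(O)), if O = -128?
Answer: 316034173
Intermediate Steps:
j(E) = 2*E*(-138 + E) (j(E) = (2*E)*(-138 + E) = 2*E*(-138 + E))
(-22895 + 30006)*(-23653 + j(O)) = (-22895 + 30006)*(-23653 + 2*(-128)*(-138 - 128)) = 7111*(-23653 + 2*(-128)*(-266)) = 7111*(-23653 + 68096) = 7111*44443 = 316034173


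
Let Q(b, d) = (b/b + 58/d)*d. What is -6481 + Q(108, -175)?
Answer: -6598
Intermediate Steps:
Q(b, d) = d*(1 + 58/d) (Q(b, d) = (1 + 58/d)*d = d*(1 + 58/d))
-6481 + Q(108, -175) = -6481 + (58 - 175) = -6481 - 117 = -6598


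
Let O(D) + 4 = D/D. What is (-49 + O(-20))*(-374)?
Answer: 19448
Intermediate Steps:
O(D) = -3 (O(D) = -4 + D/D = -4 + 1 = -3)
(-49 + O(-20))*(-374) = (-49 - 3)*(-374) = -52*(-374) = 19448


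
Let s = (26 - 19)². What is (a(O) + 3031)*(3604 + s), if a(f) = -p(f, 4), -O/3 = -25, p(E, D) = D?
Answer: 11057631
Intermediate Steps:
s = 49 (s = 7² = 49)
O = 75 (O = -3*(-25) = 75)
a(f) = -4 (a(f) = -1*4 = -4)
(a(O) + 3031)*(3604 + s) = (-4 + 3031)*(3604 + 49) = 3027*3653 = 11057631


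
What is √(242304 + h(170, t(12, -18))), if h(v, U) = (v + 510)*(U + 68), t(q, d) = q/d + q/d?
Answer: 8*√40449/3 ≈ 536.32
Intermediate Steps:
t(q, d) = 2*q/d
h(v, U) = (68 + U)*(510 + v) (h(v, U) = (510 + v)*(68 + U) = (68 + U)*(510 + v))
√(242304 + h(170, t(12, -18))) = √(242304 + (34680 + 68*170 + 510*(2*12/(-18)) + (2*12/(-18))*170)) = √(242304 + (34680 + 11560 + 510*(2*12*(-1/18)) + (2*12*(-1/18))*170)) = √(242304 + (34680 + 11560 + 510*(-4/3) - 4/3*170)) = √(242304 + (34680 + 11560 - 680 - 680/3)) = √(242304 + 136000/3) = √(862912/3) = 8*√40449/3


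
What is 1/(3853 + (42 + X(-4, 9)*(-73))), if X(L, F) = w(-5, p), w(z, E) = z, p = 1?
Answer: 1/4260 ≈ 0.00023474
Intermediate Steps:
X(L, F) = -5
1/(3853 + (42 + X(-4, 9)*(-73))) = 1/(3853 + (42 - 5*(-73))) = 1/(3853 + (42 + 365)) = 1/(3853 + 407) = 1/4260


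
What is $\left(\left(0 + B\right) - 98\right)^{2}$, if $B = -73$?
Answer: $29241$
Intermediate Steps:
$\left(\left(0 + B\right) - 98\right)^{2} = \left(\left(0 - 73\right) - 98\right)^{2} = \left(-73 - 98\right)^{2} = \left(-171\right)^{2} = 29241$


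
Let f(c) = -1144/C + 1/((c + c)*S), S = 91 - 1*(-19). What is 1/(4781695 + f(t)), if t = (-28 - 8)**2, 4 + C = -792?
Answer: 56738880/271308100346119 ≈ 2.0913e-7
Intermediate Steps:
C = -796 (C = -4 - 792 = -796)
t = 1296 (t = (-36)**2 = 1296)
S = 110 (S = 91 + 19 = 110)
f(c) = 286/199 + 1/(220*c) (f(c) = -1144/(-796) + 1/((c + c)*110) = -1144*(-1/796) + (1/110)/(2*c) = 286/199 + (1/(2*c))*(1/110) = 286/199 + 1/(220*c))
1/(4781695 + f(t)) = 1/(4781695 + (1/43780)*(199 + 62920*1296)/1296) = 1/(4781695 + (1/43780)*(1/1296)*(199 + 81544320)) = 1/(4781695 + (1/43780)*(1/1296)*81544519) = 1/(4781695 + 81544519/56738880) = 1/(271308100346119/56738880) = 56738880/271308100346119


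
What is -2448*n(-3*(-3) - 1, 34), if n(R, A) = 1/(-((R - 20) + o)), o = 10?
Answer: -1224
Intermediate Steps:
n(R, A) = 1/(10 - R) (n(R, A) = 1/(-((R - 20) + 10)) = 1/(-((-20 + R) + 10)) = 1/(-(-10 + R)) = 1/(10 - R))
-2448*n(-3*(-3) - 1, 34) = -(-2448)/(-10 + (-3*(-3) - 1)) = -(-2448)/(-10 + (9 - 1)) = -(-2448)/(-10 + 8) = -(-2448)/(-2) = -(-2448)*(-1)/2 = -2448*½ = -1224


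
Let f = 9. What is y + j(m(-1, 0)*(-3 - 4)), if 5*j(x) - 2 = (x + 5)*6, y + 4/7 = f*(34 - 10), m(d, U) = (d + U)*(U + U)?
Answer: 7764/35 ≈ 221.83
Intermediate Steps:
m(d, U) = 2*U*(U + d) (m(d, U) = (U + d)*(2*U) = 2*U*(U + d))
y = 1508/7 (y = -4/7 + 9*(34 - 10) = -4/7 + 9*24 = -4/7 + 216 = 1508/7 ≈ 215.43)
j(x) = 32/5 + 6*x/5 (j(x) = ⅖ + ((x + 5)*6)/5 = ⅖ + ((5 + x)*6)/5 = ⅖ + (30 + 6*x)/5 = ⅖ + (6 + 6*x/5) = 32/5 + 6*x/5)
y + j(m(-1, 0)*(-3 - 4)) = 1508/7 + (32/5 + 6*((2*0*(0 - 1))*(-3 - 4))/5) = 1508/7 + (32/5 + 6*((2*0*(-1))*(-7))/5) = 1508/7 + (32/5 + 6*(0*(-7))/5) = 1508/7 + (32/5 + (6/5)*0) = 1508/7 + (32/5 + 0) = 1508/7 + 32/5 = 7764/35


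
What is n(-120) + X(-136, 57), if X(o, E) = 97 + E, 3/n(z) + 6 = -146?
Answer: 23405/152 ≈ 153.98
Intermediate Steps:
n(z) = -3/152 (n(z) = 3/(-6 - 146) = 3/(-152) = 3*(-1/152) = -3/152)
n(-120) + X(-136, 57) = -3/152 + (97 + 57) = -3/152 + 154 = 23405/152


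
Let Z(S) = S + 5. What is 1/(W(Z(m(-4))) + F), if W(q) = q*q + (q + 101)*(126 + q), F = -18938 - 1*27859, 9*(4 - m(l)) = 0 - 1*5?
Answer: -81/2569261 ≈ -3.1527e-5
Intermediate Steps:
m(l) = 41/9 (m(l) = 4 - (0 - 1*5)/9 = 4 - (0 - 5)/9 = 4 - 1/9*(-5) = 4 + 5/9 = 41/9)
F = -46797 (F = -18938 - 27859 = -46797)
Z(S) = 5 + S
W(q) = q**2 + (101 + q)*(126 + q)
1/(W(Z(m(-4))) + F) = 1/((12726 + 2*(5 + 41/9)**2 + 227*(5 + 41/9)) - 46797) = 1/((12726 + 2*(86/9)**2 + 227*(86/9)) - 46797) = 1/((12726 + 2*(7396/81) + 19522/9) - 46797) = 1/((12726 + 14792/81 + 19522/9) - 46797) = 1/(1221296/81 - 46797) = 1/(-2569261/81) = -81/2569261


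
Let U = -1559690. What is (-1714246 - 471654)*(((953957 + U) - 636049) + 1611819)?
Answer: -808863878300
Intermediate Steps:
(-1714246 - 471654)*(((953957 + U) - 636049) + 1611819) = (-1714246 - 471654)*(((953957 - 1559690) - 636049) + 1611819) = -2185900*((-605733 - 636049) + 1611819) = -2185900*(-1241782 + 1611819) = -2185900*370037 = -808863878300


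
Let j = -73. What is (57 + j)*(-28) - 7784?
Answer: -7336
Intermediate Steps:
(57 + j)*(-28) - 7784 = (57 - 73)*(-28) - 7784 = -16*(-28) - 7784 = 448 - 7784 = -7336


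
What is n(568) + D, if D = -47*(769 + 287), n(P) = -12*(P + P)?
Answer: -63264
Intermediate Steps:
n(P) = -24*P
D = -49632 (D = -47*1056 = -49632)
n(568) + D = -24*568 - 49632 = -13632 - 49632 = -63264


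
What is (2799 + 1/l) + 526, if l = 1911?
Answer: 6354076/1911 ≈ 3325.0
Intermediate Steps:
(2799 + 1/l) + 526 = (2799 + 1/1911) + 526 = 5348890/1911 + 526 = 6354076/1911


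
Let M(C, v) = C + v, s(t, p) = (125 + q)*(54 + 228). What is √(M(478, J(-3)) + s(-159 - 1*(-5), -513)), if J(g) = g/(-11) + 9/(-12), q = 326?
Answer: √61787209/22 ≈ 357.29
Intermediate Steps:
s(t, p) = 127182 (s(t, p) = (125 + 326)*(54 + 228) = 451*282 = 127182)
J(g) = -¾ - g/11 (J(g) = g*(-1/11) + 9*(-1/12) = -g/11 - ¾ = -¾ - g/11)
√(M(478, J(-3)) + s(-159 - 1*(-5), -513)) = √((478 + (-¾ - 1/11*(-3))) + 127182) = √((478 + (-¾ + 3/11)) + 127182) = √((478 - 21/44) + 127182) = √(21011/44 + 127182) = √(5617019/44) = √61787209/22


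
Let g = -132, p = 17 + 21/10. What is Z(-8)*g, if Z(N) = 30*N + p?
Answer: 145794/5 ≈ 29159.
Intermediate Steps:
p = 191/10 (p = 17 + 21*(⅒) = 17 + 21/10 = 191/10 ≈ 19.100)
Z(N) = 191/10 + 30*N (Z(N) = 30*N + 191/10 = 191/10 + 30*N)
Z(-8)*g = (191/10 + 30*(-8))*(-132) = (191/10 - 240)*(-132) = -2209/10*(-132) = 145794/5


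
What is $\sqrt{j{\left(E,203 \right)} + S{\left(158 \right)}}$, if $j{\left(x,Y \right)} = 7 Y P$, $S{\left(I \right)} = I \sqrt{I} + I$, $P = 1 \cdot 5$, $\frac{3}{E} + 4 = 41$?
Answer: $\sqrt{7263 + 158 \sqrt{158}} \approx 96.172$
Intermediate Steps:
$E = \frac{3}{37}$ ($E = \frac{3}{-4 + 41} = \frac{3}{37} \approx 0.081081$)
$P = 5$
$S{\left(I \right)} = I + I^{\frac{3}{2}}$ ($S{\left(I \right)} = I^{\frac{3}{2}} + I = I + I^{\frac{3}{2}}$)
$j{\left(x,Y \right)} = 35 Y$ ($j{\left(x,Y \right)} = 7 Y 5 = 35 Y$)
$\sqrt{j{\left(E,203 \right)} + S{\left(158 \right)}} = \sqrt{35 \cdot 203 + \left(158 + 158^{\frac{3}{2}}\right)} = \sqrt{7105 + \left(158 + 158 \sqrt{158}\right)} = \sqrt{7263 + 158 \sqrt{158}}$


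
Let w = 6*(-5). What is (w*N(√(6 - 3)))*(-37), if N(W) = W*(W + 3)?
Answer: 3330 + 3330*√3 ≈ 9097.7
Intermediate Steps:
w = -30
N(W) = W*(3 + W)
(w*N(√(6 - 3)))*(-37) = -30*√(6 - 3)*(3 + √(6 - 3))*(-37) = -30*√3*(3 + √3)*(-37) = 1110*√3*(3 + √3)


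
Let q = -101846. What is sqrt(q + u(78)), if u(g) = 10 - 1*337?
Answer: I*sqrt(102173) ≈ 319.65*I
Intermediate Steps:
u(g) = -327 (u(g) = 10 - 337 = -327)
sqrt(q + u(78)) = sqrt(-101846 - 327) = sqrt(-102173) = I*sqrt(102173)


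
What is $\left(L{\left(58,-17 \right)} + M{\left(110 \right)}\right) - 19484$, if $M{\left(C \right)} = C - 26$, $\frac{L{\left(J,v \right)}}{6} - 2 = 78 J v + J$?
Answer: $-480488$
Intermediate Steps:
$L{\left(J,v \right)} = 12 + 6 J + 468 J v$ ($L{\left(J,v \right)} = 12 + 6 \left(78 J v + J\right) = 12 + 6 \left(J + 78 J v\right) = 12 + \left(6 J + 468 J v\right) = 12 + 6 J + 468 J v$)
$M{\left(C \right)} = -26 + C$ ($M{\left(C \right)} = C - 26 = -26 + C$)
$\left(L{\left(58,-17 \right)} + M{\left(110 \right)}\right) - 19484 = \left(\left(12 + 6 \cdot 58 + 468 \cdot 58 \left(-17\right)\right) + \left(-26 + 110\right)\right) - 19484 = \left(\left(12 + 348 - 461448\right) + 84\right) - 19484 = \left(-461088 + 84\right) - 19484 = -461004 - 19484 = -480488$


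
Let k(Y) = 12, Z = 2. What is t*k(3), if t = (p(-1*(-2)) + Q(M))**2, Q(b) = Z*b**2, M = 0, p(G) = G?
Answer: 48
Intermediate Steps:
Q(b) = 2*b**2
t = 4 (t = (-1*(-2) + 2*0**2)**2 = (2 + 2*0)**2 = (2 + 0)**2 = 2**2 = 4)
t*k(3) = 4*12 = 48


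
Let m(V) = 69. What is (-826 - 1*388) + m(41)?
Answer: -1145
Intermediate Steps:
(-826 - 1*388) + m(41) = (-826 - 1*388) + 69 = (-826 - 388) + 69 = -1214 + 69 = -1145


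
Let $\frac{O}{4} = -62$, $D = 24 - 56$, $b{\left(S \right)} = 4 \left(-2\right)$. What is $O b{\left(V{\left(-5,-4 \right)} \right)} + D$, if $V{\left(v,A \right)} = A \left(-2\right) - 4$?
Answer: $1952$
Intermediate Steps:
$V{\left(v,A \right)} = -4 - 2 A$ ($V{\left(v,A \right)} = - 2 A - 4 = -4 - 2 A$)
$b{\left(S \right)} = -8$
$D = -32$
$O = -248$ ($O = 4 \left(-62\right) = -248$)
$O b{\left(V{\left(-5,-4 \right)} \right)} + D = \left(-248\right) \left(-8\right) - 32 = 1984 - 32 = 1952$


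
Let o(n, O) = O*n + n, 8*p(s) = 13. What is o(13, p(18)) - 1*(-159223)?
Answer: 1274057/8 ≈ 1.5926e+5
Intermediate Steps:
p(s) = 13/8 (p(s) = (1/8)*13 = 13/8)
o(n, O) = n + O*n
o(13, p(18)) - 1*(-159223) = 13*(1 + 13/8) - 1*(-159223) = 13*(21/8) + 159223 = 273/8 + 159223 = 1274057/8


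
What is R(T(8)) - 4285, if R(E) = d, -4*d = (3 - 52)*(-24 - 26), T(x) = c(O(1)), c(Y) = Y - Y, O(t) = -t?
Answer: -9795/2 ≈ -4897.5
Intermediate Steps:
c(Y) = 0
T(x) = 0
d = -1225/2 (d = -(3 - 52)*(-24 - 26)/4 = -(-49)*(-50)/4 = -¼*2450 = -1225/2 ≈ -612.50)
R(E) = -1225/2
R(T(8)) - 4285 = -1225/2 - 4285 = -9795/2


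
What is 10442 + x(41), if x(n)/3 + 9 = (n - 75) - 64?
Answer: 10121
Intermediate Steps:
x(n) = -444 + 3*n (x(n) = -27 + 3*((n - 75) - 64) = -27 + 3*((-75 + n) - 64) = -27 + 3*(-139 + n) = -27 + (-417 + 3*n) = -444 + 3*n)
10442 + x(41) = 10442 + (-444 + 3*41) = 10442 + (-444 + 123) = 10442 - 321 = 10121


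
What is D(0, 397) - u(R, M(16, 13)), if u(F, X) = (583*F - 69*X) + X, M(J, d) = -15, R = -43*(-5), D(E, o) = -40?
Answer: -126405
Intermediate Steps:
R = 215
u(F, X) = -68*X + 583*F (u(F, X) = (-69*X + 583*F) + X = -68*X + 583*F)
D(0, 397) - u(R, M(16, 13)) = -40 - (-68*(-15) + 583*215) = -40 - (1020 + 125345) = -40 - 1*126365 = -40 - 126365 = -126405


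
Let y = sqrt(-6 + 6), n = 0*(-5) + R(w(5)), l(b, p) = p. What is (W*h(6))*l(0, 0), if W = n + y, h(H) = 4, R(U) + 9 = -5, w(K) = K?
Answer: 0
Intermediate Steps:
R(U) = -14 (R(U) = -9 - 5 = -14)
n = -14 (n = 0*(-5) - 14 = 0 - 14 = -14)
y = 0 (y = sqrt(0) = 0)
W = -14 (W = -14 + 0 = -14)
(W*h(6))*l(0, 0) = -14*4*0 = -56*0 = 0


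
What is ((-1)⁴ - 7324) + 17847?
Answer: 10524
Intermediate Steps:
((-1)⁴ - 7324) + 17847 = (1 - 7324) + 17847 = -7323 + 17847 = 10524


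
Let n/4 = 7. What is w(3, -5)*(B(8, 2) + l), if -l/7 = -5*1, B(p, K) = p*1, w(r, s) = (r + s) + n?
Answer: 1118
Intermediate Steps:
n = 28 (n = 4*7 = 28)
w(r, s) = 28 + r + s (w(r, s) = (r + s) + 28 = 28 + r + s)
B(p, K) = p
l = 35 (l = -(-35) = -7*(-5) = 35)
w(3, -5)*(B(8, 2) + l) = (28 + 3 - 5)*(8 + 35) = 26*43 = 1118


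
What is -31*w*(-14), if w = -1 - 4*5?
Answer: -9114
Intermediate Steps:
w = -21 (w = -1 - 20 = -21)
-31*w*(-14) = -31*(-21)*(-14) = 651*(-14) = -9114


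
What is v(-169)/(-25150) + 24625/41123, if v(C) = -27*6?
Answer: 312990338/517121725 ≈ 0.60526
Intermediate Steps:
v(C) = -162
v(-169)/(-25150) + 24625/41123 = -162/(-25150) + 24625/41123 = -162*(-1/25150) + 24625*(1/41123) = 81/12575 + 24625/41123 = 312990338/517121725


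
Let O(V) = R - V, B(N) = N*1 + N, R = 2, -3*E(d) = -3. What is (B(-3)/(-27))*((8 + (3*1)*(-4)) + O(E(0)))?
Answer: -2/3 ≈ -0.66667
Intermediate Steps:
E(d) = 1 (E(d) = -1/3*(-3) = 1)
B(N) = 2*N (B(N) = N + N = 2*N)
O(V) = 2 - V
(B(-3)/(-27))*((8 + (3*1)*(-4)) + O(E(0))) = ((2*(-3))/(-27))*((8 + (3*1)*(-4)) + (2 - 1*1)) = (-6*(-1/27))*((8 + 3*(-4)) + (2 - 1)) = 2*((8 - 12) + 1)/9 = 2*(-4 + 1)/9 = (2/9)*(-3) = -2/3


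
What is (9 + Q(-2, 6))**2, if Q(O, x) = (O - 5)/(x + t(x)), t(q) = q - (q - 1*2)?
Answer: 4225/64 ≈ 66.016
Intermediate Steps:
t(q) = 2 (t(q) = q - (q - 2) = q - (-2 + q) = q + (2 - q) = 2)
Q(O, x) = (-5 + O)/(2 + x) (Q(O, x) = (O - 5)/(x + 2) = (-5 + O)/(2 + x))
(9 + Q(-2, 6))**2 = (9 + (-5 - 2)/(2 + 6))**2 = (9 - 7/8)**2 = (65/8)**2 = 4225/64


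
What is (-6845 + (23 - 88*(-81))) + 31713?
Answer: 32019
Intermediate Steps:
(-6845 + (23 - 88*(-81))) + 31713 = (-6845 + (23 + 7128)) + 31713 = (-6845 + 7151) + 31713 = 306 + 31713 = 32019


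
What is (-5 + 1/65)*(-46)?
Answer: 14904/65 ≈ 229.29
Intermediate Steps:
(-5 + 1/65)*(-46) = -324/65*(-46) = 14904/65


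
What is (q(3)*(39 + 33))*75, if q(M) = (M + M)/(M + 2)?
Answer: 6480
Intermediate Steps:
q(M) = 2*M/(2 + M) (q(M) = (2*M)/(2 + M) = 2*M/(2 + M))
(q(3)*(39 + 33))*75 = ((2*3/(2 + 3))*(39 + 33))*75 = ((2*3/5)*72)*75 = ((2*3*(⅕))*72)*75 = ((6/5)*72)*75 = (432/5)*75 = 6480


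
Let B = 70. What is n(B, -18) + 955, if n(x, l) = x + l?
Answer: 1007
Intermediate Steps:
n(x, l) = l + x
n(B, -18) + 955 = (-18 + 70) + 955 = 52 + 955 = 1007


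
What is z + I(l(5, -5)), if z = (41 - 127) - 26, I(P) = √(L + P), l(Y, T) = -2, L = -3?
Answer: -112 + I*√5 ≈ -112.0 + 2.2361*I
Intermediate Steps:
I(P) = √(-3 + P)
z = -112 (z = -86 - 26 = -112)
z + I(l(5, -5)) = -112 + √(-3 - 2) = -112 + √(-5) = -112 + I*√5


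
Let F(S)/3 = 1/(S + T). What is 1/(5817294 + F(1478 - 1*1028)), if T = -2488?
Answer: 2038/11855645169 ≈ 1.7190e-7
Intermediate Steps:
F(S) = 3/(-2488 + S) (F(S) = 3/(S - 2488) = 3/(-2488 + S))
1/(5817294 + F(1478 - 1*1028)) = 1/(5817294 + 3/(-2488 + (1478 - 1*1028))) = 1/(5817294 + 3/(-2488 + (1478 - 1028))) = 1/(5817294 + 3/(-2488 + 450)) = 1/(5817294 + 3/(-2038)) = 1/(5817294 + 3*(-1/2038)) = 1/(5817294 - 3/2038) = 1/(11855645169/2038) = 2038/11855645169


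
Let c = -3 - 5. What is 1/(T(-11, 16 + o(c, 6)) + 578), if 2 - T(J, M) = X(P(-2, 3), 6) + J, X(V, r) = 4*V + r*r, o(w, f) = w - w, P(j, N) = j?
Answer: 1/563 ≈ 0.0017762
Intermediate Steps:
c = -8
o(w, f) = 0
X(V, r) = r² + 4*V (X(V, r) = 4*V + r² = r² + 4*V)
T(J, M) = -26 - J (T(J, M) = 2 - ((6² + 4*(-2)) + J) = 2 - ((36 - 8) + J) = 2 - (28 + J) = 2 + (-28 - J) = -26 - J)
1/(T(-11, 16 + o(c, 6)) + 578) = 1/((-26 - 1*(-11)) + 578) = 1/((-26 + 11) + 578) = 1/(-15 + 578) = 1/563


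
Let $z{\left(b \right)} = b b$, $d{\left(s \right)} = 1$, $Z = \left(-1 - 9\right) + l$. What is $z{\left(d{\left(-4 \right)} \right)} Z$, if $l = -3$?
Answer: $-13$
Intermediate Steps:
$Z = -13$ ($Z = \left(-1 - 9\right) - 3 = -10 - 3 = -13$)
$z{\left(b \right)} = b^{2}$
$z{\left(d{\left(-4 \right)} \right)} Z = 1^{2} \left(-13\right) = 1 \left(-13\right) = -13$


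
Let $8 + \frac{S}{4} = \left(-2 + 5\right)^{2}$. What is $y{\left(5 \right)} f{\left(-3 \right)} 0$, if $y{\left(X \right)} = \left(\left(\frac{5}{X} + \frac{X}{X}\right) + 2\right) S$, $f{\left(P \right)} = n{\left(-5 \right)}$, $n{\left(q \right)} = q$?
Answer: $0$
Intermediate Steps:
$f{\left(P \right)} = -5$
$S = 4$ ($S = -32 + 4 \left(-2 + 5\right)^{2} = -32 + 4 \cdot 3^{2} = -32 + 4 \cdot 9 = -32 + 36 = 4$)
$y{\left(X \right)} = 12 + \frac{20}{X}$ ($y{\left(X \right)} = \left(\left(\frac{5}{X} + \frac{X}{X}\right) + 2\right) 4 = \left(\left(\frac{5}{X} + 1\right) + 2\right) 4 = \left(\left(1 + \frac{5}{X}\right) + 2\right) 4 = \left(3 + \frac{5}{X}\right) 4 = 12 + \frac{20}{X}$)
$y{\left(5 \right)} f{\left(-3 \right)} 0 = \left(12 + \frac{20}{5}\right) \left(-5\right) 0 = \left(12 + 20 \cdot \frac{1}{5}\right) \left(-5\right) 0 = \left(12 + 4\right) \left(-5\right) 0 = 16 \left(-5\right) 0 = \left(-80\right) 0 = 0$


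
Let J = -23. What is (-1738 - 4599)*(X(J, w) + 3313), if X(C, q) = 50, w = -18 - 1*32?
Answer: -21311331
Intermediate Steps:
w = -50 (w = -18 - 32 = -50)
(-1738 - 4599)*(X(J, w) + 3313) = (-1738 - 4599)*(50 + 3313) = -6337*3363 = -21311331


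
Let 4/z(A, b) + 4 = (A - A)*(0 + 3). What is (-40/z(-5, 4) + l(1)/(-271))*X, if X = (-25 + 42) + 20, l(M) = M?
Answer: 401043/271 ≈ 1479.9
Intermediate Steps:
z(A, b) = -1 (z(A, b) = 4/(-4 + (A - A)*(0 + 3)) = 4/(-4 + 0*3) = 4/(-4 + 0) = 4/(-4) = 4*(-¼) = -1)
X = 37 (X = 17 + 20 = 37)
(-40/z(-5, 4) + l(1)/(-271))*X = (-40/(-1) + 1/(-271))*37 = (-40*(-1) + 1*(-1/271))*37 = (40 - 1/271)*37 = (10839/271)*37 = 401043/271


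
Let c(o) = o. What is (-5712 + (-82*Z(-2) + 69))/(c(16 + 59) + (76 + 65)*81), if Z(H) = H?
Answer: -5479/11496 ≈ -0.47660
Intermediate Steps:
(-5712 + (-82*Z(-2) + 69))/(c(16 + 59) + (76 + 65)*81) = (-5712 + (-82*(-2) + 69))/((16 + 59) + (76 + 65)*81) = (-5712 + (164 + 69))/(75 + 141*81) = (-5712 + 233)/(75 + 11421) = -5479/11496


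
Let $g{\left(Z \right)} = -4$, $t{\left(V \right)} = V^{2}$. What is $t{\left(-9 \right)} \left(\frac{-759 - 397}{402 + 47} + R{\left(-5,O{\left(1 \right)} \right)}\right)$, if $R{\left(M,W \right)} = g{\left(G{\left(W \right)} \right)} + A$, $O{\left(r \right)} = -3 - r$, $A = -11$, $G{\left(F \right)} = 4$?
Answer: $- \frac{639171}{449} \approx -1423.5$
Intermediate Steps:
$R{\left(M,W \right)} = -15$ ($R{\left(M,W \right)} = -4 - 11 = -15$)
$t{\left(-9 \right)} \left(\frac{-759 - 397}{402 + 47} + R{\left(-5,O{\left(1 \right)} \right)}\right) = \left(-9\right)^{2} \left(\frac{-759 - 397}{402 + 47} - 15\right) = 81 \left(- \frac{1156}{449} - 15\right) = 81 \left(- \frac{7891}{449}\right) = - \frac{639171}{449}$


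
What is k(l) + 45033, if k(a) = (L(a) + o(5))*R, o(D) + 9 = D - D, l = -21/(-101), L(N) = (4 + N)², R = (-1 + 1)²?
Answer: 45033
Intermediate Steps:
R = 0 (R = 0² = 0)
l = 21/101 (l = -21*(-1/101) = 21/101 ≈ 0.20792)
o(D) = -9 (o(D) = -9 + (D - D) = -9 + 0 = -9)
k(a) = 0 (k(a) = ((4 + a)² - 9)*0 = (-9 + (4 + a)²)*0 = 0)
k(l) + 45033 = 0 + 45033 = 45033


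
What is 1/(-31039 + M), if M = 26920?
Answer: -1/4119 ≈ -0.00024278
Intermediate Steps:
1/(-31039 + M) = 1/(-31039 + 26920) = 1/(-4119) = -1/4119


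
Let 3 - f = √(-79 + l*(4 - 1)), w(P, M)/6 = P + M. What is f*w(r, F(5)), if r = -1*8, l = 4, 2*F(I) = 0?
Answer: -144 + 48*I*√67 ≈ -144.0 + 392.9*I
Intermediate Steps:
F(I) = 0 (F(I) = (½)*0 = 0)
r = -8
w(P, M) = 6*M + 6*P (w(P, M) = 6*(P + M) = 6*(M + P) = 6*M + 6*P)
f = 3 - I*√67 (f = 3 - √(-79 + 4*(4 - 1)) = 3 - √(-79 + 4*3) = 3 - √(-79 + 12) = 3 - √(-67) = 3 - I*√67 ≈ 3.0 - 8.1853*I)
f*w(r, F(5)) = (3 - I*√67)*(6*0 + 6*(-8)) = (3 - I*√67)*(0 - 48) = (3 - I*√67)*(-48) = -144 + 48*I*√67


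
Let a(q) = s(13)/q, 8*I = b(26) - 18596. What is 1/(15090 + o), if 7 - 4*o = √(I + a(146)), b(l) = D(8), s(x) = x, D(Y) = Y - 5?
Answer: 141017312/2128199375613 + 8*I*√198156602/2128199375613 ≈ 6.6261e-5 + 5.2915e-8*I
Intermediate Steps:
D(Y) = -5 + Y
b(l) = 3 (b(l) = -5 + 8 = 3)
I = -18593/8 (I = (3 - 18596)/8 = (⅛)*(-18593) = -18593/8 ≈ -2324.1)
a(q) = 13/q
o = 7/4 - I*√198156602/1168 (o = 7/4 - √(-18593/8 + 13/146)/4 = 7/4 - I*√198156602/1168 ≈ 1.75 - 12.052*I)
1/(15090 + o) = 1/(15090 + (7/4 - I*√198156602/1168)) = 1/(60367/4 - I*√198156602/1168)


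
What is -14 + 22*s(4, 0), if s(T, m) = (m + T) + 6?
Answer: 206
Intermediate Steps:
s(T, m) = 6 + T + m (s(T, m) = (T + m) + 6 = 6 + T + m)
-14 + 22*s(4, 0) = -14 + 22*(6 + 4 + 0) = -14 + 22*10 = -14 + 220 = 206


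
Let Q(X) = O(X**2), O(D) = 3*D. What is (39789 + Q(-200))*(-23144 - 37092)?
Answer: -9625050204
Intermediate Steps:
Q(X) = 3*X**2
(39789 + Q(-200))*(-23144 - 37092) = (39789 + 3*(-200)**2)*(-23144 - 37092) = (39789 + 3*40000)*(-60236) = (39789 + 120000)*(-60236) = 159789*(-60236) = -9625050204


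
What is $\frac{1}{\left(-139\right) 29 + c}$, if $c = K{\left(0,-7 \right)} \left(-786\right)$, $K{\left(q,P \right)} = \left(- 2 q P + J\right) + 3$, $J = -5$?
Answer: $- \frac{1}{2459} \approx -0.00040667$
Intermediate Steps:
$K{\left(q,P \right)} = -2 - 2 P q$ ($K{\left(q,P \right)} = \left(- 2 q P - 5\right) + 3 = \left(- 2 P q - 5\right) + 3 = \left(-5 - 2 P q\right) + 3 = -2 - 2 P q$)
$c = 1572$ ($c = \left(-2 - \left(-14\right) 0\right) \left(-786\right) = \left(-2 + 0\right) \left(-786\right) = \left(-2\right) \left(-786\right) = 1572$)
$\frac{1}{\left(-139\right) 29 + c} = \frac{1}{\left(-139\right) 29 + 1572} = \frac{1}{-4031 + 1572} = \frac{1}{-2459} = - \frac{1}{2459}$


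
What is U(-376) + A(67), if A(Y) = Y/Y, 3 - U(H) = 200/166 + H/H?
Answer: 149/83 ≈ 1.7952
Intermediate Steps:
U(H) = 66/83 (U(H) = 3 - (200/166 + H/H) = 3 - (200*(1/166) + 1) = 3 - (100/83 + 1) = 3 - 1*183/83 = 3 - 183/83 = 66/83)
A(Y) = 1
U(-376) + A(67) = 66/83 + 1 = 149/83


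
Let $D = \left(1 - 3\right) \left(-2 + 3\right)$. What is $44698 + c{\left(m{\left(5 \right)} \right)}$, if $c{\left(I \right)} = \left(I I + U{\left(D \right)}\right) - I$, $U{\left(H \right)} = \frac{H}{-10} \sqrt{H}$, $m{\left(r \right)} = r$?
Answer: $44718 + \frac{i \sqrt{2}}{5} \approx 44718.0 + 0.28284 i$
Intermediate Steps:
$D = -2$ ($D = \left(-2\right) 1 = -2$)
$U{\left(H \right)} = - \frac{H^{\frac{3}{2}}}{10}$ ($U{\left(H \right)} = H \left(- \frac{1}{10}\right) \sqrt{H} = - \frac{H}{10} \sqrt{H} = - \frac{H^{\frac{3}{2}}}{10}$)
$c{\left(I \right)} = I^{2} - I + \frac{i \sqrt{2}}{5}$ ($c{\left(I \right)} = \left(I I - \frac{\left(-2\right)^{\frac{3}{2}}}{10}\right) - I = \left(I^{2} - \frac{\left(-2\right) i \sqrt{2}}{10}\right) - I = \left(I^{2} + \frac{i \sqrt{2}}{5}\right) - I = I^{2} - I + \frac{i \sqrt{2}}{5}$)
$44698 + c{\left(m{\left(5 \right)} \right)} = 44698 + \left(5^{2} - 5 + \frac{i \sqrt{2}}{5}\right) = 44698 + \left(25 - 5 + \frac{i \sqrt{2}}{5}\right) = 44698 + \left(20 + \frac{i \sqrt{2}}{5}\right) = 44718 + \frac{i \sqrt{2}}{5}$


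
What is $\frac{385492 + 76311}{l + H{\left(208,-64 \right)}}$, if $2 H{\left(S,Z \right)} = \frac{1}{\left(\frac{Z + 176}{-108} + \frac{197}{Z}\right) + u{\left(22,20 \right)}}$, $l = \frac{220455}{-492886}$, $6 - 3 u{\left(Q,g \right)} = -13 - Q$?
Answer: $- \frac{3756805933224290}{3212756271} \approx -1.1693 \cdot 10^{6}$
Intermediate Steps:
$u{\left(Q,g \right)} = \frac{19}{3} + \frac{Q}{3}$ ($u{\left(Q,g \right)} = 2 - \frac{-13 - Q}{3} = 2 + \left(\frac{13}{3} + \frac{Q}{3}\right) = \frac{19}{3} + \frac{Q}{3}$)
$l = - \frac{220455}{492886}$ ($l = 220455 \left(- \frac{1}{492886}\right) = - \frac{220455}{492886} \approx -0.44727$)
$H{\left(S,Z \right)} = \frac{1}{2 \left(\frac{325}{27} + \frac{197}{Z} - \frac{Z}{108}\right)}$ ($H{\left(S,Z \right)} = \frac{1}{2 \left(\left(\frac{Z + 176}{-108} + \frac{197}{Z}\right) + \left(\frac{19}{3} + \frac{1}{3} \cdot 22\right)\right)} = \frac{1}{2 \left(\left(\left(176 + Z\right) \left(- \frac{1}{108}\right) + \frac{197}{Z}\right) + \left(\frac{19}{3} + \frac{22}{3}\right)\right)} = \frac{1}{2 \left(\left(\left(- \frac{44}{27} - \frac{Z}{108}\right) + \frac{197}{Z}\right) + \frac{41}{3}\right)} = \frac{1}{2 \left(\left(- \frac{44}{27} + \frac{197}{Z} - \frac{Z}{108}\right) + \frac{41}{3}\right)} = \frac{1}{2 \left(\frac{325}{27} + \frac{197}{Z} - \frac{Z}{108}\right)}$)
$\frac{385492 + 76311}{l + H{\left(208,-64 \right)}} = \frac{385492 + 76311}{- \frac{220455}{492886} + 54 \left(-64\right) \frac{1}{21276 - \left(-64\right)^{2} + 1300 \left(-64\right)}} = \frac{461803}{- \frac{220455}{492886} + 54 \left(-64\right) \frac{1}{21276 - 4096 - 83200}} = \frac{461803}{- \frac{220455}{492886} + 54 \left(-64\right) \frac{1}{-66020}} = \frac{461803}{- \frac{220455}{492886} + 54 \left(-64\right) \left(- \frac{1}{66020}\right)} = \frac{461803}{- \frac{220455}{492886} + \frac{864}{16505}} = \frac{461803}{- \frac{3212756271}{8135083430}} = 461803 \left(- \frac{8135083430}{3212756271}\right) = - \frac{3756805933224290}{3212756271}$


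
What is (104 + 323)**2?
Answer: 182329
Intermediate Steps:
(104 + 323)**2 = 427**2 = 182329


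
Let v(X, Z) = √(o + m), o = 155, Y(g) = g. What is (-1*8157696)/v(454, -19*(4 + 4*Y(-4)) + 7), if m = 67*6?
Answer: -8157696*√557/557 ≈ -3.4565e+5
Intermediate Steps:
m = 402
v(X, Z) = √557 (v(X, Z) = √(155 + 402) = √557)
(-1*8157696)/v(454, -19*(4 + 4*Y(-4)) + 7) = (-1*8157696)/(√557) = -8157696*√557/557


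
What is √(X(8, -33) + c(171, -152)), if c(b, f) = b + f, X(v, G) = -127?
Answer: 6*I*√3 ≈ 10.392*I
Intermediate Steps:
√(X(8, -33) + c(171, -152)) = √(-127 + (171 - 152)) = √(-127 + 19) = √(-108) = 6*I*√3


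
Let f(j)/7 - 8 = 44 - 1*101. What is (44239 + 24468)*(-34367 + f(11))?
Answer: -2384819970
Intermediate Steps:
f(j) = -343 (f(j) = 56 + 7*(44 - 1*101) = 56 + 7*(44 - 101) = 56 + 7*(-57) = 56 - 399 = -343)
(44239 + 24468)*(-34367 + f(11)) = (44239 + 24468)*(-34367 - 343) = 68707*(-34710) = -2384819970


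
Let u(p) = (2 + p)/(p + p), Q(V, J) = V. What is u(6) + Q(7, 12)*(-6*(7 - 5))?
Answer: -250/3 ≈ -83.333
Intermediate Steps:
u(p) = (2 + p)/(2*p) (u(p) = (2 + p)/((2*p)) = (2 + p)*(1/(2*p)) = (2 + p)/(2*p))
u(6) + Q(7, 12)*(-6*(7 - 5)) = (½)*(2 + 6)/6 + 7*(-6*(7 - 5)) = (½)*(⅙)*8 + 7*(-6*2) = ⅔ + 7*(-12) = ⅔ - 84 = -250/3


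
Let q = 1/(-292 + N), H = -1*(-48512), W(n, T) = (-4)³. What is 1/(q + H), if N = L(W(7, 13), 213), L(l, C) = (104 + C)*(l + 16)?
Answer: 15508/752324095 ≈ 2.0613e-5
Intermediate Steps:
W(n, T) = -64
H = 48512
L(l, C) = (16 + l)*(104 + C) (L(l, C) = (104 + C)*(16 + l) = (16 + l)*(104 + C))
N = -15216 (N = 1664 + 16*213 + 104*(-64) + 213*(-64) = 1664 + 3408 - 6656 - 13632 = -15216)
q = -1/15508 (q = 1/(-292 - 15216) = 1/(-15508) = -1/15508 ≈ -6.4483e-5)
1/(q + H) = 1/(-1/15508 + 48512) = 1/(752324095/15508) = 15508/752324095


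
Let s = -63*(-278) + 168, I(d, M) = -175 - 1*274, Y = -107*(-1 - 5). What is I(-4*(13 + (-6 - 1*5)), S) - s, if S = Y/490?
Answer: -18131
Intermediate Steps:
Y = 642 (Y = -107*(-6) = 642)
S = 321/245 (S = 642/490 = 642*(1/490) = 321/245 ≈ 1.3102)
I(d, M) = -449 (I(d, M) = -175 - 274 = -449)
s = 17682 (s = 17514 + 168 = 17682)
I(-4*(13 + (-6 - 1*5)), S) - s = -449 - 1*17682 = -449 - 17682 = -18131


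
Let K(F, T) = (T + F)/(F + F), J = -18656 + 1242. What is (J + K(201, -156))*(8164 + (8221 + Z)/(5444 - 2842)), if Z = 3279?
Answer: -12398978030777/87167 ≈ -1.4224e+8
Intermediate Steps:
J = -17414
K(F, T) = (F + T)/(2*F) (K(F, T) = (F + T)/((2*F)) = (F + T)*(1/(2*F)) = (F + T)/(2*F))
(J + K(201, -156))*(8164 + (8221 + Z)/(5444 - 2842)) = (-17414 + (½)*(201 - 156)/201)*(8164 + (8221 + 3279)/(5444 - 2842)) = (-17414 + (½)*(1/201)*45)*(8164 + 11500/2602) = (-17414 + 15/134)*(8164 + 11500*(1/2602)) = -2333461*(8164 + 5750/1301)/134 = -2333461/134*10627114/1301 = -12398978030777/87167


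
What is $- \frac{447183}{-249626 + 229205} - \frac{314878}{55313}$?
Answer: $\frac{2033878849}{125505197} \approx 16.206$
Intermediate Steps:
$- \frac{447183}{-249626 + 229205} - \frac{314878}{55313} = - \frac{447183}{-20421} - \frac{314878}{55313} = \left(-447183\right) \left(- \frac{1}{20421}\right) - \frac{314878}{55313} = \frac{49687}{2269} - \frac{314878}{55313} = \frac{2033878849}{125505197}$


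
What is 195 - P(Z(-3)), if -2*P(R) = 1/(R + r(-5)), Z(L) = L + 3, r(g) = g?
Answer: 1949/10 ≈ 194.90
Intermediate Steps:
Z(L) = 3 + L
P(R) = -1/(2*(-5 + R)) (P(R) = -1/(2*(R - 5)) = -1/(2*(-5 + R)))
195 - P(Z(-3)) = 195 - (-1)/(-10 + 2*(3 - 3)) = 195 - (-1)/(-10 + 2*0) = 195 - (-1)/(-10 + 0) = 195 - (-1)/(-10) = 195 - (-1)*(-1)/10 = 195 - 1*⅒ = 195 - ⅒ = 1949/10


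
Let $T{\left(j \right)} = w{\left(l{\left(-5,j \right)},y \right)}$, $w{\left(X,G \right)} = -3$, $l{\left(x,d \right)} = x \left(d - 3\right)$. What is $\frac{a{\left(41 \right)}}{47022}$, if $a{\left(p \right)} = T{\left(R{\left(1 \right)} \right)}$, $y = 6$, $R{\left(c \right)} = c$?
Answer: $- \frac{1}{15674} \approx -6.38 \cdot 10^{-5}$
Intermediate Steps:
$l{\left(x,d \right)} = x \left(-3 + d\right)$
$T{\left(j \right)} = -3$
$a{\left(p \right)} = -3$
$\frac{a{\left(41 \right)}}{47022} = - \frac{3}{47022} = \left(-3\right) \frac{1}{47022} = - \frac{1}{15674}$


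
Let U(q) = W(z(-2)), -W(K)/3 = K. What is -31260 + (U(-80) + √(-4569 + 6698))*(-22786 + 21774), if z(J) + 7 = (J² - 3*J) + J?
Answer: -28224 - 1012*√2129 ≈ -74919.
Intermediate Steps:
z(J) = -7 + J² - 2*J (z(J) = -7 + ((J² - 3*J) + J) = -7 + (J² - 2*J) = -7 + J² - 2*J)
W(K) = -3*K
U(q) = -3 (U(q) = -3*(-7 + (-2)² - 2*(-2)) = -3*(-7 + 4 + 4) = -3*1 = -3)
-31260 + (U(-80) + √(-4569 + 6698))*(-22786 + 21774) = -31260 + (-3 + √(-4569 + 6698))*(-22786 + 21774) = -31260 + (-3 + √2129)*(-1012) = -31260 + (3036 - 1012*√2129) = -28224 - 1012*√2129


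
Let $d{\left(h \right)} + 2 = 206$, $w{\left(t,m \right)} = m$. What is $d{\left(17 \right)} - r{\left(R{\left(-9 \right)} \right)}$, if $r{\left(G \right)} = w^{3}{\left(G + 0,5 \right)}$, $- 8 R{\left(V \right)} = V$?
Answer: $79$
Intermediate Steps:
$d{\left(h \right)} = 204$ ($d{\left(h \right)} = -2 + 206 = 204$)
$R{\left(V \right)} = - \frac{V}{8}$
$r{\left(G \right)} = 125$ ($r{\left(G \right)} = 5^{3} = 125$)
$d{\left(17 \right)} - r{\left(R{\left(-9 \right)} \right)} = 204 - 125 = 79$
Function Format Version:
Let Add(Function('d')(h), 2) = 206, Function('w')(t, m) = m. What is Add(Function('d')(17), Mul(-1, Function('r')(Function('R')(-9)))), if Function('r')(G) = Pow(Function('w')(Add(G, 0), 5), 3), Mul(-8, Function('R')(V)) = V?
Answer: 79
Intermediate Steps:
Function('d')(h) = 204 (Function('d')(h) = Add(-2, 206) = 204)
Function('R')(V) = Mul(Rational(-1, 8), V)
Function('r')(G) = 125 (Function('r')(G) = Pow(5, 3) = 125)
Add(Function('d')(17), Mul(-1, Function('r')(Function('R')(-9)))) = Add(204, Mul(-1, 125)) = Add(204, -125) = 79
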